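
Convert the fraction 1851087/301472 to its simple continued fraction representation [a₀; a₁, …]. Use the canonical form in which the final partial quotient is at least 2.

1851087 = 6·301472 + 42255, so a_0 = 6
301472 = 7·42255 + 5687, so a_1 = 7
42255 = 7·5687 + 2446, so a_2 = 7
5687 = 2·2446 + 795, so a_3 = 2
2446 = 3·795 + 61, so a_4 = 3
795 = 13·61 + 2, so a_5 = 13
61 = 30·2 + 1, so a_6 = 30
2 = 2·1 + 0, so a_7 = 2

[6; 7, 7, 2, 3, 13, 30, 2]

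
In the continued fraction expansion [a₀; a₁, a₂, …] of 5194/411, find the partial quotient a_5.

5194 = 12·411 + 262, so a_0 = 12
411 = 1·262 + 149, so a_1 = 1
262 = 1·149 + 113, so a_2 = 1
149 = 1·113 + 36, so a_3 = 1
113 = 3·36 + 5, so a_4 = 3
36 = 7·5 + 1, so a_5 = 7

7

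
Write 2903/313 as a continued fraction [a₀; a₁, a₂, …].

[9; 3, 1, 1, 1, 3, 2, 3]

2903 ÷ 313 → quotient 9, remainder 86
313 ÷ 86 → quotient 3, remainder 55
86 ÷ 55 → quotient 1, remainder 31
55 ÷ 31 → quotient 1, remainder 24
31 ÷ 24 → quotient 1, remainder 7
24 ÷ 7 → quotient 3, remainder 3
7 ÷ 3 → quotient 2, remainder 1
3 ÷ 1 → quotient 3, remainder 0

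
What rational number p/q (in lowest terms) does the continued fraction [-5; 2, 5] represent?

-50/11

Start with 5.
2 + 1/(5/1) = 2 + 1/5 = 11/5
-5 + 1/(11/5) = -5 + 5/11 = -50/11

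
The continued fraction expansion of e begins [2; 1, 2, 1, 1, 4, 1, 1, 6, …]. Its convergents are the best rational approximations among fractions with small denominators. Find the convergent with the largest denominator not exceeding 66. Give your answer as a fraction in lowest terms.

a_0 = 2: 2/1  (≤ bound)
a_1 = 1: 3/1  (≤ bound)
a_2 = 2: 8/3  (≤ bound)
a_3 = 1: 11/4  (≤ bound)
a_4 = 1: 19/7  (≤ bound)
a_5 = 4: 87/32  (≤ bound)
a_6 = 1: 106/39  (≤ bound)
a_7 = 1: 193/71  (> 66, stop)

106/39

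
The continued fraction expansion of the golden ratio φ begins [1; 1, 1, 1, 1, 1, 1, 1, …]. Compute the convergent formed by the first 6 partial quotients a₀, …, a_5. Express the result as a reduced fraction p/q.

a_0 = 1: 1/1
a_1 = 1: 2/1
a_2 = 1: 3/2
a_3 = 1: 5/3
a_4 = 1: 8/5
a_5 = 1: 13/8

13/8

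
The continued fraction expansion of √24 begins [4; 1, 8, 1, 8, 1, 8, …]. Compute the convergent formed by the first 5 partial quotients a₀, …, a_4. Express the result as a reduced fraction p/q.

a_0 = 4: 4/1
a_1 = 1: 5/1
a_2 = 8: 44/9
a_3 = 1: 49/10
a_4 = 8: 436/89

436/89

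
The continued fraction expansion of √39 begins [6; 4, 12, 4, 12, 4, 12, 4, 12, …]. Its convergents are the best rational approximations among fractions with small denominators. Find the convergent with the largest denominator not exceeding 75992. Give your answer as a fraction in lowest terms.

62425/9996

List convergents until the denominator exceeds the bound:
a_0 = 6: 6/1  (≤ bound)
a_1 = 4: 25/4  (≤ bound)
a_2 = 12: 306/49  (≤ bound)
a_3 = 4: 1249/200  (≤ bound)
a_4 = 12: 15294/2449  (≤ bound)
a_5 = 4: 62425/9996  (≤ bound)
a_6 = 12: 764394/122401  (> 75992, stop)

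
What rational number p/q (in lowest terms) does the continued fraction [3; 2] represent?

a_0 = 3: 3/1
a_1 = 2: 7/2

7/2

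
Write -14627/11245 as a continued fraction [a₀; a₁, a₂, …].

[-2; 1, 2, 3, 12, 1, 13, 6]

Apply division with remainder until the remainder is 0:
-14627 = -2·11245 + 7863, so a_0 = -2
11245 = 1·7863 + 3382, so a_1 = 1
7863 = 2·3382 + 1099, so a_2 = 2
3382 = 3·1099 + 85, so a_3 = 3
1099 = 12·85 + 79, so a_4 = 12
85 = 1·79 + 6, so a_5 = 1
79 = 13·6 + 1, so a_6 = 13
6 = 6·1 + 0, so a_7 = 6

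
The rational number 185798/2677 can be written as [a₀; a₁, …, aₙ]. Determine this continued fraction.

[69; 2, 2, 7, 7, 10]

⌊185798/2677⌋ = 69, remainder 1085
⌊2677/1085⌋ = 2, remainder 507
⌊1085/507⌋ = 2, remainder 71
⌊507/71⌋ = 7, remainder 10
⌊71/10⌋ = 7, remainder 1
⌊10/1⌋ = 10, remainder 0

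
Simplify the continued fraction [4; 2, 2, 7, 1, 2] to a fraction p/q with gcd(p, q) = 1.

Start with 2.
1 + 1/(2/1) = 1 + 1/2 = 3/2
7 + 1/(3/2) = 7 + 2/3 = 23/3
2 + 1/(23/3) = 2 + 3/23 = 49/23
2 + 1/(49/23) = 2 + 23/49 = 121/49
4 + 1/(121/49) = 4 + 49/121 = 533/121

533/121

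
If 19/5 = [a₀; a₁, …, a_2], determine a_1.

1

Repeatedly divide and take the remainder:
19 = 3·5 + 4, so a_0 = 3
5 = 1·4 + 1, so a_1 = 1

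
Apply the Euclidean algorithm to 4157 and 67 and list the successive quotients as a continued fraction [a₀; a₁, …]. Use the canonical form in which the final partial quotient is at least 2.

4157 = 62·67 + 3, so a_0 = 62
67 = 22·3 + 1, so a_1 = 22
3 = 3·1 + 0, so a_2 = 3

[62; 22, 3]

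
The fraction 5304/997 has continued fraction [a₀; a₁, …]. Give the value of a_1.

5304 = 5·997 + 319, so a_0 = 5
997 = 3·319 + 40, so a_1 = 3

3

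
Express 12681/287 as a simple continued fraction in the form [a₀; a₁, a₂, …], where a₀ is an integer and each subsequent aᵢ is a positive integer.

12681 ÷ 287 → quotient 44, remainder 53
287 ÷ 53 → quotient 5, remainder 22
53 ÷ 22 → quotient 2, remainder 9
22 ÷ 9 → quotient 2, remainder 4
9 ÷ 4 → quotient 2, remainder 1
4 ÷ 1 → quotient 4, remainder 0

[44; 5, 2, 2, 2, 4]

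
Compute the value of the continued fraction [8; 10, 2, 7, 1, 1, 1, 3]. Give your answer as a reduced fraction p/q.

15171/1874

Compute successive convergents:
a_0 = 8: 8/1
a_1 = 10: 81/10
a_2 = 2: 170/21
a_3 = 7: 1271/157
a_4 = 1: 1441/178
a_5 = 1: 2712/335
a_6 = 1: 4153/513
a_7 = 3: 15171/1874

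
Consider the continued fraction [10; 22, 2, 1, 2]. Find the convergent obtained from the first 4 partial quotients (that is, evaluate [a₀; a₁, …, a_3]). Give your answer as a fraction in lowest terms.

a_0 = 10: 10/1
a_1 = 22: 221/22
a_2 = 2: 452/45
a_3 = 1: 673/67

673/67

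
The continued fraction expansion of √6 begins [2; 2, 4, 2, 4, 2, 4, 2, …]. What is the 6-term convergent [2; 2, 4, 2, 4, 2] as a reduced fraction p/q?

485/198

a_0 = 2: 2/1
a_1 = 2: 5/2
a_2 = 4: 22/9
a_3 = 2: 49/20
a_4 = 4: 218/89
a_5 = 2: 485/198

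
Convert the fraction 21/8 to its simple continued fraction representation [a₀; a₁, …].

⌊21/8⌋ = 2, remainder 5
⌊8/5⌋ = 1, remainder 3
⌊5/3⌋ = 1, remainder 2
⌊3/2⌋ = 1, remainder 1
⌊2/1⌋ = 2, remainder 0

[2; 1, 1, 1, 2]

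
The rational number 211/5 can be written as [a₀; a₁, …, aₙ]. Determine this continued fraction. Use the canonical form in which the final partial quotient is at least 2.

Run the Euclidean algorithm, recording each quotient:
211 = 42·5 + 1, so a_0 = 42
5 = 5·1 + 0, so a_1 = 5

[42; 5]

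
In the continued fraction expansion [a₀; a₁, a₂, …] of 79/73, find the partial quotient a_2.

6

Repeatedly divide and take the remainder:
⌊79/73⌋ = 1, remainder 6
⌊73/6⌋ = 12, remainder 1
⌊6/1⌋ = 6, remainder 0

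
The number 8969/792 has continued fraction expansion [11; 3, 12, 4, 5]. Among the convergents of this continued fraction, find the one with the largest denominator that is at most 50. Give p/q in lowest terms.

419/37

a_0 = 11: 11/1  (≤ bound)
a_1 = 3: 34/3  (≤ bound)
a_2 = 12: 419/37  (≤ bound)
a_3 = 4: 1710/151  (> 50, stop)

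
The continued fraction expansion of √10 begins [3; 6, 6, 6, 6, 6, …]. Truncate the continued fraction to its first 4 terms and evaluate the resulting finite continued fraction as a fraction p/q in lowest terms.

721/228

Start with 6.
6 + 1/(6/1) = 6 + 1/6 = 37/6
6 + 1/(37/6) = 6 + 6/37 = 228/37
3 + 1/(228/37) = 3 + 37/228 = 721/228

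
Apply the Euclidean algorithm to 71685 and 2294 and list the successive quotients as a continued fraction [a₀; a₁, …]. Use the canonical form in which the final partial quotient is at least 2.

⌊71685/2294⌋ = 31, remainder 571
⌊2294/571⌋ = 4, remainder 10
⌊571/10⌋ = 57, remainder 1
⌊10/1⌋ = 10, remainder 0

[31; 4, 57, 10]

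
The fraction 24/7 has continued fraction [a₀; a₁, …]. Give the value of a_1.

24 = 3·7 + 3, so a_0 = 3
7 = 2·3 + 1, so a_1 = 2

2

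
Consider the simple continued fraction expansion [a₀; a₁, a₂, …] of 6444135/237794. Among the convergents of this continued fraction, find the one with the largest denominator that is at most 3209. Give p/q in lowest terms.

31273/1154

List convergents until the denominator exceeds the bound:
a_0 = 27: 27/1  (≤ bound)
a_1 = 10: 271/10  (≤ bound)
a_2 = 28: 7615/281  (≤ bound)
a_3 = 1: 7886/291  (≤ bound)
a_4 = 3: 31273/1154  (≤ bound)
a_5 = 7: 226797/8369  (> 3209, stop)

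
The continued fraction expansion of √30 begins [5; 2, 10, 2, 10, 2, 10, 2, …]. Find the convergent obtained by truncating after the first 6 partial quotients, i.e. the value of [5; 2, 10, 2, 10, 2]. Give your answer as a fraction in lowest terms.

Build up convergents one term at a time:
a_0 = 5: 5/1
a_1 = 2: 11/2
a_2 = 10: 115/21
a_3 = 2: 241/44
a_4 = 10: 2525/461
a_5 = 2: 5291/966

5291/966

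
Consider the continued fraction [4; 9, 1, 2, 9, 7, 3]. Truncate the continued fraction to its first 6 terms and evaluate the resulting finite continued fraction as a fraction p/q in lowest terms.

7903/1926

Collapse the nested fraction from the inside out:
Start with 7.
9 + 1/(7/1) = 9 + 1/7 = 64/7
2 + 1/(64/7) = 2 + 7/64 = 135/64
1 + 1/(135/64) = 1 + 64/135 = 199/135
9 + 1/(199/135) = 9 + 135/199 = 1926/199
4 + 1/(1926/199) = 4 + 199/1926 = 7903/1926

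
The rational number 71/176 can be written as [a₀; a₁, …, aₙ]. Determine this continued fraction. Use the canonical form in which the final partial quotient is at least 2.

71 = 0·176 + 71, so a_0 = 0
176 = 2·71 + 34, so a_1 = 2
71 = 2·34 + 3, so a_2 = 2
34 = 11·3 + 1, so a_3 = 11
3 = 3·1 + 0, so a_4 = 3

[0; 2, 2, 11, 3]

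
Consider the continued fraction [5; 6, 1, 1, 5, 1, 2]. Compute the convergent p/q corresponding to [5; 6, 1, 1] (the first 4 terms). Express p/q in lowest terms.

67/13

Start with 1.
1 + 1/(1/1) = 1 + 1/1 = 2/1
6 + 1/(2/1) = 6 + 1/2 = 13/2
5 + 1/(13/2) = 5 + 2/13 = 67/13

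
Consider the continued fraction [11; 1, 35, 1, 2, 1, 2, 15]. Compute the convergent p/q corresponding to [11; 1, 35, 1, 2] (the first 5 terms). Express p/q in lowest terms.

1317/110

Build up convergents one term at a time:
a_0 = 11: 11/1
a_1 = 1: 12/1
a_2 = 35: 431/36
a_3 = 1: 443/37
a_4 = 2: 1317/110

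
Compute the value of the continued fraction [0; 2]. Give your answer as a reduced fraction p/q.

a_0 = 0: 0/1
a_1 = 2: 1/2

1/2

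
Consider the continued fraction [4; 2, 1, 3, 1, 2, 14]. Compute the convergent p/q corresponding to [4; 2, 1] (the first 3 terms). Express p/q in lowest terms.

a_0 = 4: 4/1
a_1 = 2: 9/2
a_2 = 1: 13/3

13/3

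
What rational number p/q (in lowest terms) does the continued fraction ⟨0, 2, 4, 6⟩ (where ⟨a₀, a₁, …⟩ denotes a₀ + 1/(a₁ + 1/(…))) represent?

Use the convergent recurrence hₖ = aₖ·hₖ₋₁ + hₖ₋₂ (and likewise for the denominators kₖ):
a_0 = 0: 0/1
a_1 = 2: 1/2
a_2 = 4: 4/9
a_3 = 6: 25/56

25/56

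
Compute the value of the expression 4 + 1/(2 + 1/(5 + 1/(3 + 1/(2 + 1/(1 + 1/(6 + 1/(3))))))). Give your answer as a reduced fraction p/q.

10906/2447

Start with 3.
6 + 1/(3/1) = 6 + 1/3 = 19/3
1 + 1/(19/3) = 1 + 3/19 = 22/19
2 + 1/(22/19) = 2 + 19/22 = 63/22
3 + 1/(63/22) = 3 + 22/63 = 211/63
5 + 1/(211/63) = 5 + 63/211 = 1118/211
2 + 1/(1118/211) = 2 + 211/1118 = 2447/1118
4 + 1/(2447/1118) = 4 + 1118/2447 = 10906/2447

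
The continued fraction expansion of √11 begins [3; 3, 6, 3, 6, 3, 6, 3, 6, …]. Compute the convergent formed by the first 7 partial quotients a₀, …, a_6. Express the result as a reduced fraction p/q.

a_0 = 3: 3/1
a_1 = 3: 10/3
a_2 = 6: 63/19
a_3 = 3: 199/60
a_4 = 6: 1257/379
a_5 = 3: 3970/1197
a_6 = 6: 25077/7561

25077/7561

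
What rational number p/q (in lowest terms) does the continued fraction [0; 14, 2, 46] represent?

Start with 46.
2 + 1/(46/1) = 2 + 1/46 = 93/46
14 + 1/(93/46) = 14 + 46/93 = 1348/93
0 + 1/(1348/93) = 0 + 93/1348 = 93/1348

93/1348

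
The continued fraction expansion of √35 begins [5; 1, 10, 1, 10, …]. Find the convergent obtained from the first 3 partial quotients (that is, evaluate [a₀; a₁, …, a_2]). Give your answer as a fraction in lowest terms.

Collapse the nested fraction from the inside out:
Start with 10.
1 + 1/(10/1) = 1 + 1/10 = 11/10
5 + 1/(11/10) = 5 + 10/11 = 65/11

65/11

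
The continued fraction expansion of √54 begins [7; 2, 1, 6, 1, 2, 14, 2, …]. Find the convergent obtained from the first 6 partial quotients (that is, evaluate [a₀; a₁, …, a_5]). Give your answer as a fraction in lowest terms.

Use the convergent recurrence hₖ = aₖ·hₖ₋₁ + hₖ₋₂ (and likewise for the denominators kₖ):
a_0 = 7: 7/1
a_1 = 2: 15/2
a_2 = 1: 22/3
a_3 = 6: 147/20
a_4 = 1: 169/23
a_5 = 2: 485/66

485/66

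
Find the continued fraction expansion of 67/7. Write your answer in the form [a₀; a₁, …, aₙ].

[9; 1, 1, 3]

67 ÷ 7 → quotient 9, remainder 4
7 ÷ 4 → quotient 1, remainder 3
4 ÷ 3 → quotient 1, remainder 1
3 ÷ 1 → quotient 3, remainder 0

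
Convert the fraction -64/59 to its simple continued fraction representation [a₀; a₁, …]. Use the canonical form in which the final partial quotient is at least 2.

Apply division with remainder until the remainder is 0:
-64 = -2·59 + 54, so a_0 = -2
59 = 1·54 + 5, so a_1 = 1
54 = 10·5 + 4, so a_2 = 10
5 = 1·4 + 1, so a_3 = 1
4 = 4·1 + 0, so a_4 = 4

[-2; 1, 10, 1, 4]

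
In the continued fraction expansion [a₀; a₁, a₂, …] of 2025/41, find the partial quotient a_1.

2

Apply division with remainder until the remainder is 0:
⌊2025/41⌋ = 49, remainder 16
⌊41/16⌋ = 2, remainder 9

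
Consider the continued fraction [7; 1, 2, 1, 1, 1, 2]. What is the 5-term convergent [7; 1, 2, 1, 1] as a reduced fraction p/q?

54/7

Collapse the nested fraction from the inside out:
Start with 1.
1 + 1/(1/1) = 1 + 1/1 = 2/1
2 + 1/(2/1) = 2 + 1/2 = 5/2
1 + 1/(5/2) = 1 + 2/5 = 7/5
7 + 1/(7/5) = 7 + 5/7 = 54/7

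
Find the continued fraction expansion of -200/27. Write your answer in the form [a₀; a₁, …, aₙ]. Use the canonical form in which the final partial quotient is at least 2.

[-8; 1, 1, 2, 5]

Run the Euclidean algorithm, recording each quotient:
⌊-200/27⌋ = -8, remainder 16
⌊27/16⌋ = 1, remainder 11
⌊16/11⌋ = 1, remainder 5
⌊11/5⌋ = 2, remainder 1
⌊5/1⌋ = 5, remainder 0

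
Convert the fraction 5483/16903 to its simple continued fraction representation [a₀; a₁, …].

5483 = 0·16903 + 5483, so a_0 = 0
16903 = 3·5483 + 454, so a_1 = 3
5483 = 12·454 + 35, so a_2 = 12
454 = 12·35 + 34, so a_3 = 12
35 = 1·34 + 1, so a_4 = 1
34 = 34·1 + 0, so a_5 = 34

[0; 3, 12, 12, 1, 34]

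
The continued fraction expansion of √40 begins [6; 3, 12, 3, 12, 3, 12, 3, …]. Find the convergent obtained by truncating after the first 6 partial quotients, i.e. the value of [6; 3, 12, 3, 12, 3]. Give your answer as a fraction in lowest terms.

a_0 = 6: 6/1
a_1 = 3: 19/3
a_2 = 12: 234/37
a_3 = 3: 721/114
a_4 = 12: 8886/1405
a_5 = 3: 27379/4329

27379/4329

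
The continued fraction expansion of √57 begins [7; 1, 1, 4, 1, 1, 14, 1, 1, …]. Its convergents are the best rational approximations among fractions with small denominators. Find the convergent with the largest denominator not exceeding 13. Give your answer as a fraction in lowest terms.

List convergents until the denominator exceeds the bound:
a_0 = 7: 7/1  (≤ bound)
a_1 = 1: 8/1  (≤ bound)
a_2 = 1: 15/2  (≤ bound)
a_3 = 4: 68/9  (≤ bound)
a_4 = 1: 83/11  (≤ bound)
a_5 = 1: 151/20  (> 13, stop)

83/11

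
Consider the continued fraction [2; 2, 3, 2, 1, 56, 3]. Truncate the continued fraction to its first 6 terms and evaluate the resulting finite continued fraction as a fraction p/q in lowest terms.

3175/1304

Use the convergent recurrence hₖ = aₖ·hₖ₋₁ + hₖ₋₂ (and likewise for the denominators kₖ):
a_0 = 2: 2/1
a_1 = 2: 5/2
a_2 = 3: 17/7
a_3 = 2: 39/16
a_4 = 1: 56/23
a_5 = 56: 3175/1304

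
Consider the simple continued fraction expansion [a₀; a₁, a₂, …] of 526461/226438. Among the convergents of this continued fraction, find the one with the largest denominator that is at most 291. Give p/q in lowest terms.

List convergents until the denominator exceeds the bound:
a_0 = 2: 2/1  (≤ bound)
a_1 = 3: 7/3  (≤ bound)
a_2 = 12: 86/37  (≤ bound)
a_3 = 1: 93/40  (≤ bound)
a_4 = 18: 1760/757  (> 291, stop)

93/40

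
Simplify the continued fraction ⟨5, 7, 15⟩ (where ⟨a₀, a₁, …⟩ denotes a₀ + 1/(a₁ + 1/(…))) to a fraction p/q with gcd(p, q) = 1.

545/106

Compute successive convergents:
a_0 = 5: 5/1
a_1 = 7: 36/7
a_2 = 15: 545/106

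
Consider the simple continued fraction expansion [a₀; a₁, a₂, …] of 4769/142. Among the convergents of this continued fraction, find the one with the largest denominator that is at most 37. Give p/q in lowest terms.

403/12

List convergents until the denominator exceeds the bound:
a_0 = 33: 33/1  (≤ bound)
a_1 = 1: 34/1  (≤ bound)
a_2 = 1: 67/2  (≤ bound)
a_3 = 2: 168/5  (≤ bound)
a_4 = 2: 403/12  (≤ bound)
a_5 = 5: 2183/65  (> 37, stop)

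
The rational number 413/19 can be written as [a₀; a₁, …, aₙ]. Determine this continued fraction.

[21; 1, 2, 1, 4]

Apply division with remainder until the remainder is 0:
413 ÷ 19 → quotient 21, remainder 14
19 ÷ 14 → quotient 1, remainder 5
14 ÷ 5 → quotient 2, remainder 4
5 ÷ 4 → quotient 1, remainder 1
4 ÷ 1 → quotient 4, remainder 0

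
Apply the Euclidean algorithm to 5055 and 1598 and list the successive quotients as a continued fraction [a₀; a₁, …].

⌊5055/1598⌋ = 3, remainder 261
⌊1598/261⌋ = 6, remainder 32
⌊261/32⌋ = 8, remainder 5
⌊32/5⌋ = 6, remainder 2
⌊5/2⌋ = 2, remainder 1
⌊2/1⌋ = 2, remainder 0

[3; 6, 8, 6, 2, 2]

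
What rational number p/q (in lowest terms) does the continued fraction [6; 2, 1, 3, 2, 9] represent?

1501/236

a_0 = 6: 6/1
a_1 = 2: 13/2
a_2 = 1: 19/3
a_3 = 3: 70/11
a_4 = 2: 159/25
a_5 = 9: 1501/236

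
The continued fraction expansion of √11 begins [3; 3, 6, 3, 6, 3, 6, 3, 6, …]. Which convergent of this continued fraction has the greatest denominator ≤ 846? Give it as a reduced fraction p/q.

a_0 = 3: 3/1  (≤ bound)
a_1 = 3: 10/3  (≤ bound)
a_2 = 6: 63/19  (≤ bound)
a_3 = 3: 199/60  (≤ bound)
a_4 = 6: 1257/379  (≤ bound)
a_5 = 3: 3970/1197  (> 846, stop)

1257/379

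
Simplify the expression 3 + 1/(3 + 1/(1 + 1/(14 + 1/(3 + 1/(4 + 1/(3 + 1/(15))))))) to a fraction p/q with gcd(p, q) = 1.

Start with 15.
3 + 1/(15/1) = 3 + 1/15 = 46/15
4 + 1/(46/15) = 4 + 15/46 = 199/46
3 + 1/(199/46) = 3 + 46/199 = 643/199
14 + 1/(643/199) = 14 + 199/643 = 9201/643
1 + 1/(9201/643) = 1 + 643/9201 = 9844/9201
3 + 1/(9844/9201) = 3 + 9201/9844 = 38733/9844
3 + 1/(38733/9844) = 3 + 9844/38733 = 126043/38733

126043/38733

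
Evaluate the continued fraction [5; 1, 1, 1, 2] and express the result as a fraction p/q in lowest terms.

Collapse the nested fraction from the inside out:
Start with 2.
1 + 1/(2/1) = 1 + 1/2 = 3/2
1 + 1/(3/2) = 1 + 2/3 = 5/3
1 + 1/(5/3) = 1 + 3/5 = 8/5
5 + 1/(8/5) = 5 + 5/8 = 45/8

45/8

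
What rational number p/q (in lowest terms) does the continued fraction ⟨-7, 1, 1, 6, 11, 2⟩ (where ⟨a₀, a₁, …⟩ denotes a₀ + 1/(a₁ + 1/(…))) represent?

-1958/303

Start with 2.
11 + 1/(2/1) = 11 + 1/2 = 23/2
6 + 1/(23/2) = 6 + 2/23 = 140/23
1 + 1/(140/23) = 1 + 23/140 = 163/140
1 + 1/(163/140) = 1 + 140/163 = 303/163
-7 + 1/(303/163) = -7 + 163/303 = -1958/303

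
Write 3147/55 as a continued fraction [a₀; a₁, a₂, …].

[57; 4, 1, 1, 2, 2]

Repeatedly divide and take the remainder:
⌊3147/55⌋ = 57, remainder 12
⌊55/12⌋ = 4, remainder 7
⌊12/7⌋ = 1, remainder 5
⌊7/5⌋ = 1, remainder 2
⌊5/2⌋ = 2, remainder 1
⌊2/1⌋ = 2, remainder 0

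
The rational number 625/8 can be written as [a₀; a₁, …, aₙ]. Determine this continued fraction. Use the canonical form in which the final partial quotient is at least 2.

Repeatedly divide and take the remainder:
625 = 78·8 + 1, so a_0 = 78
8 = 8·1 + 0, so a_1 = 8

[78; 8]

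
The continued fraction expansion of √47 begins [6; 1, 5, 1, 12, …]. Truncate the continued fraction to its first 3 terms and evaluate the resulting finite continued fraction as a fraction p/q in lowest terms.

Build up convergents one term at a time:
a_0 = 6: 6/1
a_1 = 1: 7/1
a_2 = 5: 41/6

41/6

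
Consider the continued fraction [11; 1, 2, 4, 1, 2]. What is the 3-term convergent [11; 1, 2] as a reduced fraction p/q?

Start with 2.
1 + 1/(2/1) = 1 + 1/2 = 3/2
11 + 1/(3/2) = 11 + 2/3 = 35/3

35/3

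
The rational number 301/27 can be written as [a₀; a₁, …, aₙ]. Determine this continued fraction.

[11; 6, 1, 3]

301 ÷ 27 → quotient 11, remainder 4
27 ÷ 4 → quotient 6, remainder 3
4 ÷ 3 → quotient 1, remainder 1
3 ÷ 1 → quotient 3, remainder 0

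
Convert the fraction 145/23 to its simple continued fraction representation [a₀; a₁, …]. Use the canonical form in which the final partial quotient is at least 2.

145 ÷ 23 → quotient 6, remainder 7
23 ÷ 7 → quotient 3, remainder 2
7 ÷ 2 → quotient 3, remainder 1
2 ÷ 1 → quotient 2, remainder 0

[6; 3, 3, 2]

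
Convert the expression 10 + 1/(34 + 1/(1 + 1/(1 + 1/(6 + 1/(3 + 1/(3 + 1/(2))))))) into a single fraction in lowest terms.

Start with 2.
3 + 1/(2/1) = 3 + 1/2 = 7/2
3 + 1/(7/2) = 3 + 2/7 = 23/7
6 + 1/(23/7) = 6 + 7/23 = 145/23
1 + 1/(145/23) = 1 + 23/145 = 168/145
1 + 1/(168/145) = 1 + 145/168 = 313/168
34 + 1/(313/168) = 34 + 168/313 = 10810/313
10 + 1/(10810/313) = 10 + 313/10810 = 108413/10810

108413/10810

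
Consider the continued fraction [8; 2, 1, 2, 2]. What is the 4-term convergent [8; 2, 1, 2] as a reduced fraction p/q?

Start with 2.
1 + 1/(2/1) = 1 + 1/2 = 3/2
2 + 1/(3/2) = 2 + 2/3 = 8/3
8 + 1/(8/3) = 8 + 3/8 = 67/8

67/8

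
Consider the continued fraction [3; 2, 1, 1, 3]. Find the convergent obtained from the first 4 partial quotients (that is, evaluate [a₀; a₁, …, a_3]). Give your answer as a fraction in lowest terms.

17/5

Use the convergent recurrence hₖ = aₖ·hₖ₋₁ + hₖ₋₂ (and likewise for the denominators kₖ):
a_0 = 3: 3/1
a_1 = 2: 7/2
a_2 = 1: 10/3
a_3 = 1: 17/5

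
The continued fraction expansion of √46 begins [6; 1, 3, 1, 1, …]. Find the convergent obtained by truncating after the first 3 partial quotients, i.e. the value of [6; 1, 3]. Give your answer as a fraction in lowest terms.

27/4

Build up convergents one term at a time:
a_0 = 6: 6/1
a_1 = 1: 7/1
a_2 = 3: 27/4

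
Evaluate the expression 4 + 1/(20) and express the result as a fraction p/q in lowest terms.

Start with 20.
4 + 1/(20/1) = 4 + 1/20 = 81/20

81/20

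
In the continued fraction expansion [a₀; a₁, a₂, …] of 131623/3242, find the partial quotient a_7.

131623 = 40·3242 + 1943, so a_0 = 40
3242 = 1·1943 + 1299, so a_1 = 1
1943 = 1·1299 + 644, so a_2 = 1
1299 = 2·644 + 11, so a_3 = 2
644 = 58·11 + 6, so a_4 = 58
11 = 1·6 + 5, so a_5 = 1
6 = 1·5 + 1, so a_6 = 1
5 = 5·1 + 0, so a_7 = 5

5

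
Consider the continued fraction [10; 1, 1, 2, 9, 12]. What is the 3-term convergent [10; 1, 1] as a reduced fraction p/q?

Use the convergent recurrence hₖ = aₖ·hₖ₋₁ + hₖ₋₂ (and likewise for the denominators kₖ):
a_0 = 10: 10/1
a_1 = 1: 11/1
a_2 = 1: 21/2

21/2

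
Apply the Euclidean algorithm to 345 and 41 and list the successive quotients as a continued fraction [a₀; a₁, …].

[8; 2, 2, 2, 3]

⌊345/41⌋ = 8, remainder 17
⌊41/17⌋ = 2, remainder 7
⌊17/7⌋ = 2, remainder 3
⌊7/3⌋ = 2, remainder 1
⌊3/1⌋ = 3, remainder 0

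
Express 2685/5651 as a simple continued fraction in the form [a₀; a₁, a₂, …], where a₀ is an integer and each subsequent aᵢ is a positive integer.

Repeatedly divide and take the remainder:
⌊2685/5651⌋ = 0, remainder 2685
⌊5651/2685⌋ = 2, remainder 281
⌊2685/281⌋ = 9, remainder 156
⌊281/156⌋ = 1, remainder 125
⌊156/125⌋ = 1, remainder 31
⌊125/31⌋ = 4, remainder 1
⌊31/1⌋ = 31, remainder 0

[0; 2, 9, 1, 1, 4, 31]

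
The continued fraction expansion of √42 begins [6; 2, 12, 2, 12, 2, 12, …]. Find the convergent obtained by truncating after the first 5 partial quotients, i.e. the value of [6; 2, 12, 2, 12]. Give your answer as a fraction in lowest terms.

Start with 12.
2 + 1/(12/1) = 2 + 1/12 = 25/12
12 + 1/(25/12) = 12 + 12/25 = 312/25
2 + 1/(312/25) = 2 + 25/312 = 649/312
6 + 1/(649/312) = 6 + 312/649 = 4206/649

4206/649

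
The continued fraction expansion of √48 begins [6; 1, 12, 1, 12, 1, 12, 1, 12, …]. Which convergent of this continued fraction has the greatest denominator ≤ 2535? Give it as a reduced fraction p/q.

List convergents until the denominator exceeds the bound:
a_0 = 6: 6/1  (≤ bound)
a_1 = 1: 7/1  (≤ bound)
a_2 = 12: 90/13  (≤ bound)
a_3 = 1: 97/14  (≤ bound)
a_4 = 12: 1254/181  (≤ bound)
a_5 = 1: 1351/195  (≤ bound)
a_6 = 12: 17466/2521  (≤ bound)
a_7 = 1: 18817/2716  (> 2535, stop)

17466/2521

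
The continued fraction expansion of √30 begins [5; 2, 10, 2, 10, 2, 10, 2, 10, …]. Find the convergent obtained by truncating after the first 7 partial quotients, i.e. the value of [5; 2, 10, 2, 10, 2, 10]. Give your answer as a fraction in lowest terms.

55435/10121

Start with 10.
2 + 1/(10/1) = 2 + 1/10 = 21/10
10 + 1/(21/10) = 10 + 10/21 = 220/21
2 + 1/(220/21) = 2 + 21/220 = 461/220
10 + 1/(461/220) = 10 + 220/461 = 4830/461
2 + 1/(4830/461) = 2 + 461/4830 = 10121/4830
5 + 1/(10121/4830) = 5 + 4830/10121 = 55435/10121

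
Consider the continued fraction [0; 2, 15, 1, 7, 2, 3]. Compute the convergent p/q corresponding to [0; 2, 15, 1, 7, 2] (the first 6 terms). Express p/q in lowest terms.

270/557

a_0 = 0: 0/1
a_1 = 2: 1/2
a_2 = 15: 15/31
a_3 = 1: 16/33
a_4 = 7: 127/262
a_5 = 2: 270/557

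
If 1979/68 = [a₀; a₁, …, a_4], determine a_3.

2

⌊1979/68⌋ = 29, remainder 7
⌊68/7⌋ = 9, remainder 5
⌊7/5⌋ = 1, remainder 2
⌊5/2⌋ = 2, remainder 1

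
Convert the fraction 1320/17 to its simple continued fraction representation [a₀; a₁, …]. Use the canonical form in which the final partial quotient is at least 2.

Apply division with remainder until the remainder is 0:
1320 = 77·17 + 11, so a_0 = 77
17 = 1·11 + 6, so a_1 = 1
11 = 1·6 + 5, so a_2 = 1
6 = 1·5 + 1, so a_3 = 1
5 = 5·1 + 0, so a_4 = 5

[77; 1, 1, 1, 5]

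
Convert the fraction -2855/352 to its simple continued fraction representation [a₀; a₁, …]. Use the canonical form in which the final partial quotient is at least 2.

[-9; 1, 8, 39]

⌊-2855/352⌋ = -9, remainder 313
⌊352/313⌋ = 1, remainder 39
⌊313/39⌋ = 8, remainder 1
⌊39/1⌋ = 39, remainder 0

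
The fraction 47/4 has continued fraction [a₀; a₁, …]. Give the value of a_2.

47 ÷ 4 → quotient 11, remainder 3
4 ÷ 3 → quotient 1, remainder 1
3 ÷ 1 → quotient 3, remainder 0

3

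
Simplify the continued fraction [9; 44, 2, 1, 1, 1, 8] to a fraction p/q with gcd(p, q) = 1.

Use the convergent recurrence hₖ = aₖ·hₖ₋₁ + hₖ₋₂ (and likewise for the denominators kₖ):
a_0 = 9: 9/1
a_1 = 44: 397/44
a_2 = 2: 803/89
a_3 = 1: 1200/133
a_4 = 1: 2003/222
a_5 = 1: 3203/355
a_6 = 8: 27627/3062

27627/3062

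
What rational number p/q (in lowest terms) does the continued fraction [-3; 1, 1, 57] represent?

-287/115

Build up convergents one term at a time:
a_0 = -3: -3/1
a_1 = 1: -2/1
a_2 = 1: -5/2
a_3 = 57: -287/115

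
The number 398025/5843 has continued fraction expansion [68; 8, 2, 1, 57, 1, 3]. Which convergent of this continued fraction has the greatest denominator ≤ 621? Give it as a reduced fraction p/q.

1703/25

a_0 = 68: 68/1  (≤ bound)
a_1 = 8: 545/8  (≤ bound)
a_2 = 2: 1158/17  (≤ bound)
a_3 = 1: 1703/25  (≤ bound)
a_4 = 57: 98229/1442  (> 621, stop)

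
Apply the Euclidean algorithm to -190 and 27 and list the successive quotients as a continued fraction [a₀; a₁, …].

-190 = -8·27 + 26, so a_0 = -8
27 = 1·26 + 1, so a_1 = 1
26 = 26·1 + 0, so a_2 = 26

[-8; 1, 26]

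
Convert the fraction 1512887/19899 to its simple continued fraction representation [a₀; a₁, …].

1512887 = 76·19899 + 563, so a_0 = 76
19899 = 35·563 + 194, so a_1 = 35
563 = 2·194 + 175, so a_2 = 2
194 = 1·175 + 19, so a_3 = 1
175 = 9·19 + 4, so a_4 = 9
19 = 4·4 + 3, so a_5 = 4
4 = 1·3 + 1, so a_6 = 1
3 = 3·1 + 0, so a_7 = 3

[76; 35, 2, 1, 9, 4, 1, 3]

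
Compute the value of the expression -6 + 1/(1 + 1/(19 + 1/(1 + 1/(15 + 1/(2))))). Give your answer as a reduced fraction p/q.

Build up convergents one term at a time:
a_0 = -6: -6/1
a_1 = 1: -5/1
a_2 = 19: -101/20
a_3 = 1: -106/21
a_4 = 15: -1691/335
a_5 = 2: -3488/691

-3488/691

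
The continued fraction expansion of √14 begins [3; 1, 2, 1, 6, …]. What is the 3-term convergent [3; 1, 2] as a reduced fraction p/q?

Start with 2.
1 + 1/(2/1) = 1 + 1/2 = 3/2
3 + 1/(3/2) = 3 + 2/3 = 11/3

11/3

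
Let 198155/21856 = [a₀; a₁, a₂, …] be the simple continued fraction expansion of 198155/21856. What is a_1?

15

198155 ÷ 21856 → quotient 9, remainder 1451
21856 ÷ 1451 → quotient 15, remainder 91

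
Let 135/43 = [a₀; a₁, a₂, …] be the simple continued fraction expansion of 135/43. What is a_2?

6

Repeatedly divide and take the remainder:
135 ÷ 43 → quotient 3, remainder 6
43 ÷ 6 → quotient 7, remainder 1
6 ÷ 1 → quotient 6, remainder 0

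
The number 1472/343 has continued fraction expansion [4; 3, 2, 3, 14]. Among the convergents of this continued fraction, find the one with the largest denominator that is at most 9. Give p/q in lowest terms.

30/7

a_0 = 4: 4/1  (≤ bound)
a_1 = 3: 13/3  (≤ bound)
a_2 = 2: 30/7  (≤ bound)
a_3 = 3: 103/24  (> 9, stop)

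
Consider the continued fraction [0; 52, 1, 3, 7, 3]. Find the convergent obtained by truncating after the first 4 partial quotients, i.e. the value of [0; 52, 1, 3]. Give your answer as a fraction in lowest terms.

4/211

Use the convergent recurrence hₖ = aₖ·hₖ₋₁ + hₖ₋₂ (and likewise for the denominators kₖ):
a_0 = 0: 0/1
a_1 = 52: 1/52
a_2 = 1: 1/53
a_3 = 3: 4/211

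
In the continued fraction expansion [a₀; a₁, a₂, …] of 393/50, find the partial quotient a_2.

⌊393/50⌋ = 7, remainder 43
⌊50/43⌋ = 1, remainder 7
⌊43/7⌋ = 6, remainder 1

6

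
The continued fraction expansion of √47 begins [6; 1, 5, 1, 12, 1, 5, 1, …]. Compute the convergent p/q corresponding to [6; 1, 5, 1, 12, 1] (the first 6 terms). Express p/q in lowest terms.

a_0 = 6: 6/1
a_1 = 1: 7/1
a_2 = 5: 41/6
a_3 = 1: 48/7
a_4 = 12: 617/90
a_5 = 1: 665/97

665/97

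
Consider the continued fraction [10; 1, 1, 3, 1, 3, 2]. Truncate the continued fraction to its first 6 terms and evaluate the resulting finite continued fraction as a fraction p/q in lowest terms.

Start with 3.
1 + 1/(3/1) = 1 + 1/3 = 4/3
3 + 1/(4/3) = 3 + 3/4 = 15/4
1 + 1/(15/4) = 1 + 4/15 = 19/15
1 + 1/(19/15) = 1 + 15/19 = 34/19
10 + 1/(34/19) = 10 + 19/34 = 359/34

359/34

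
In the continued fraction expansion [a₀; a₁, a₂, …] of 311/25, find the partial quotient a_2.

3

⌊311/25⌋ = 12, remainder 11
⌊25/11⌋ = 2, remainder 3
⌊11/3⌋ = 3, remainder 2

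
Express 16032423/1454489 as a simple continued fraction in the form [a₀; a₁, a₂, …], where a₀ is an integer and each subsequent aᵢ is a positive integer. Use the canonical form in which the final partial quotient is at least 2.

16032423 ÷ 1454489 → quotient 11, remainder 33044
1454489 ÷ 33044 → quotient 44, remainder 553
33044 ÷ 553 → quotient 59, remainder 417
553 ÷ 417 → quotient 1, remainder 136
417 ÷ 136 → quotient 3, remainder 9
136 ÷ 9 → quotient 15, remainder 1
9 ÷ 1 → quotient 9, remainder 0

[11; 44, 59, 1, 3, 15, 9]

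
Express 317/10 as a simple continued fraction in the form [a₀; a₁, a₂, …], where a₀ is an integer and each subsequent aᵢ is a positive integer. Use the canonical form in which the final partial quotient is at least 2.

Run the Euclidean algorithm, recording each quotient:
⌊317/10⌋ = 31, remainder 7
⌊10/7⌋ = 1, remainder 3
⌊7/3⌋ = 2, remainder 1
⌊3/1⌋ = 3, remainder 0

[31; 1, 2, 3]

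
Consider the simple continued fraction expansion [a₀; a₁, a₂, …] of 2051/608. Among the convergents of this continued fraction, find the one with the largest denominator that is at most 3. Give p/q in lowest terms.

List convergents until the denominator exceeds the bound:
a_0 = 3: 3/1  (≤ bound)
a_1 = 2: 7/2  (≤ bound)
a_2 = 1: 10/3  (≤ bound)
a_3 = 2: 27/8  (> 3, stop)

10/3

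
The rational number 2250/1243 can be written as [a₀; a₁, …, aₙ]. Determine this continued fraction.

Repeatedly divide and take the remainder:
2250 ÷ 1243 → quotient 1, remainder 1007
1243 ÷ 1007 → quotient 1, remainder 236
1007 ÷ 236 → quotient 4, remainder 63
236 ÷ 63 → quotient 3, remainder 47
63 ÷ 47 → quotient 1, remainder 16
47 ÷ 16 → quotient 2, remainder 15
16 ÷ 15 → quotient 1, remainder 1
15 ÷ 1 → quotient 15, remainder 0

[1; 1, 4, 3, 1, 2, 1, 15]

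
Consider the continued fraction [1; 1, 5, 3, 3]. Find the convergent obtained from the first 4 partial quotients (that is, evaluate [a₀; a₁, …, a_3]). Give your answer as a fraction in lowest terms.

Starting at the tail and folding back:
Start with 3.
5 + 1/(3/1) = 5 + 1/3 = 16/3
1 + 1/(16/3) = 1 + 3/16 = 19/16
1 + 1/(19/16) = 1 + 16/19 = 35/19

35/19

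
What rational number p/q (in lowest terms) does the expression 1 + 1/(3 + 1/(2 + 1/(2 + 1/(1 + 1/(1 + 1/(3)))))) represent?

190/147

Start with 3.
1 + 1/(3/1) = 1 + 1/3 = 4/3
1 + 1/(4/3) = 1 + 3/4 = 7/4
2 + 1/(7/4) = 2 + 4/7 = 18/7
2 + 1/(18/7) = 2 + 7/18 = 43/18
3 + 1/(43/18) = 3 + 18/43 = 147/43
1 + 1/(147/43) = 1 + 43/147 = 190/147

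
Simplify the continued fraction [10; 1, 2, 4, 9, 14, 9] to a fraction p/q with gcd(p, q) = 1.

Work from the innermost term outward:
Start with 9.
14 + 1/(9/1) = 14 + 1/9 = 127/9
9 + 1/(127/9) = 9 + 9/127 = 1152/127
4 + 1/(1152/127) = 4 + 127/1152 = 4735/1152
2 + 1/(4735/1152) = 2 + 1152/4735 = 10622/4735
1 + 1/(10622/4735) = 1 + 4735/10622 = 15357/10622
10 + 1/(15357/10622) = 10 + 10622/15357 = 164192/15357

164192/15357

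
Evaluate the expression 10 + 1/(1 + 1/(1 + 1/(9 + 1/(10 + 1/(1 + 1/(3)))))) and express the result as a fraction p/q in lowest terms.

a_0 = 10: 10/1
a_1 = 1: 11/1
a_2 = 1: 21/2
a_3 = 9: 200/19
a_4 = 10: 2021/192
a_5 = 1: 2221/211
a_6 = 3: 8684/825

8684/825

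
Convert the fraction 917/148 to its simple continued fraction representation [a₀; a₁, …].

[6; 5, 9, 1, 2]

⌊917/148⌋ = 6, remainder 29
⌊148/29⌋ = 5, remainder 3
⌊29/3⌋ = 9, remainder 2
⌊3/2⌋ = 1, remainder 1
⌊2/1⌋ = 2, remainder 0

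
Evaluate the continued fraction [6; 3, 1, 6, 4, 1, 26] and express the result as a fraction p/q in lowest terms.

23321/3726

Work from the innermost term outward:
Start with 26.
1 + 1/(26/1) = 1 + 1/26 = 27/26
4 + 1/(27/26) = 4 + 26/27 = 134/27
6 + 1/(134/27) = 6 + 27/134 = 831/134
1 + 1/(831/134) = 1 + 134/831 = 965/831
3 + 1/(965/831) = 3 + 831/965 = 3726/965
6 + 1/(3726/965) = 6 + 965/3726 = 23321/3726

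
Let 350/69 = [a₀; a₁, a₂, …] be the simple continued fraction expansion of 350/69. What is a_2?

1

Repeatedly divide and take the remainder:
350 ÷ 69 → quotient 5, remainder 5
69 ÷ 5 → quotient 13, remainder 4
5 ÷ 4 → quotient 1, remainder 1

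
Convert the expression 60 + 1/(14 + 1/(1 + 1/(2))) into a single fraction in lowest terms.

2643/44

a_0 = 60: 60/1
a_1 = 14: 841/14
a_2 = 1: 901/15
a_3 = 2: 2643/44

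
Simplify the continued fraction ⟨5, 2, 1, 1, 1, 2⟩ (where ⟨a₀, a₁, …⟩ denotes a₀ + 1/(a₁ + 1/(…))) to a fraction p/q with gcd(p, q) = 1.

Compute successive convergents:
a_0 = 5: 5/1
a_1 = 2: 11/2
a_2 = 1: 16/3
a_3 = 1: 27/5
a_4 = 1: 43/8
a_5 = 2: 113/21

113/21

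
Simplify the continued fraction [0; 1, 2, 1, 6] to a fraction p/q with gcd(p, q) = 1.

Start with 6.
1 + 1/(6/1) = 1 + 1/6 = 7/6
2 + 1/(7/6) = 2 + 6/7 = 20/7
1 + 1/(20/7) = 1 + 7/20 = 27/20
0 + 1/(27/20) = 0 + 20/27 = 20/27

20/27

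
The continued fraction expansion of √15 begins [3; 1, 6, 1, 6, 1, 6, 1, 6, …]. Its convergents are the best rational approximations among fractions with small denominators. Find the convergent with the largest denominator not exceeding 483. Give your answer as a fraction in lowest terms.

1677/433

a_0 = 3: 3/1  (≤ bound)
a_1 = 1: 4/1  (≤ bound)
a_2 = 6: 27/7  (≤ bound)
a_3 = 1: 31/8  (≤ bound)
a_4 = 6: 213/55  (≤ bound)
a_5 = 1: 244/63  (≤ bound)
a_6 = 6: 1677/433  (≤ bound)
a_7 = 1: 1921/496  (> 483, stop)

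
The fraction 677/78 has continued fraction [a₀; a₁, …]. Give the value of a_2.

2

677 ÷ 78 → quotient 8, remainder 53
78 ÷ 53 → quotient 1, remainder 25
53 ÷ 25 → quotient 2, remainder 3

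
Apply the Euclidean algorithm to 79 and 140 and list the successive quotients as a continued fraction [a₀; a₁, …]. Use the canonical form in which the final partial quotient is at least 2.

79 ÷ 140 → quotient 0, remainder 79
140 ÷ 79 → quotient 1, remainder 61
79 ÷ 61 → quotient 1, remainder 18
61 ÷ 18 → quotient 3, remainder 7
18 ÷ 7 → quotient 2, remainder 4
7 ÷ 4 → quotient 1, remainder 3
4 ÷ 3 → quotient 1, remainder 1
3 ÷ 1 → quotient 3, remainder 0

[0; 1, 1, 3, 2, 1, 1, 3]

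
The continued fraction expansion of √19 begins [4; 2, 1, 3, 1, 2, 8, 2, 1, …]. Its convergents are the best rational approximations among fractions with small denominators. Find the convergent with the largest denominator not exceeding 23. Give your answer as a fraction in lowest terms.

a_0 = 4: 4/1  (≤ bound)
a_1 = 2: 9/2  (≤ bound)
a_2 = 1: 13/3  (≤ bound)
a_3 = 3: 48/11  (≤ bound)
a_4 = 1: 61/14  (≤ bound)
a_5 = 2: 170/39  (> 23, stop)

61/14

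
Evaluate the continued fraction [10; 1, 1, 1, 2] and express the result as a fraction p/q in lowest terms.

a_0 = 10: 10/1
a_1 = 1: 11/1
a_2 = 1: 21/2
a_3 = 1: 32/3
a_4 = 2: 85/8

85/8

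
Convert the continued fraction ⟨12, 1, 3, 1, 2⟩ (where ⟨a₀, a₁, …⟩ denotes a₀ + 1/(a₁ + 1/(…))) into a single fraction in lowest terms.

Start with 2.
1 + 1/(2/1) = 1 + 1/2 = 3/2
3 + 1/(3/2) = 3 + 2/3 = 11/3
1 + 1/(11/3) = 1 + 3/11 = 14/11
12 + 1/(14/11) = 12 + 11/14 = 179/14

179/14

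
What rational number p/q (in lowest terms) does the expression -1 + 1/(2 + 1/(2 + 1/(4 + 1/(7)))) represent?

a_0 = -1: -1/1
a_1 = 2: -1/2
a_2 = 2: -3/5
a_3 = 4: -13/22
a_4 = 7: -94/159

-94/159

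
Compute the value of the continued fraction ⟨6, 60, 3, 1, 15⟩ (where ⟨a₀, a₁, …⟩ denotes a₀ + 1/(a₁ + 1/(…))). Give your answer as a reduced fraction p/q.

Collapse the nested fraction from the inside out:
Start with 15.
1 + 1/(15/1) = 1 + 1/15 = 16/15
3 + 1/(16/15) = 3 + 15/16 = 63/16
60 + 1/(63/16) = 60 + 16/63 = 3796/63
6 + 1/(3796/63) = 6 + 63/3796 = 22839/3796

22839/3796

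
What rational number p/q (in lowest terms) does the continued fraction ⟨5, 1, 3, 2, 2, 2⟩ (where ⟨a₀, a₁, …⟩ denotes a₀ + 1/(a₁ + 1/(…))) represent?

a_0 = 5: 5/1
a_1 = 1: 6/1
a_2 = 3: 23/4
a_3 = 2: 52/9
a_4 = 2: 127/22
a_5 = 2: 306/53

306/53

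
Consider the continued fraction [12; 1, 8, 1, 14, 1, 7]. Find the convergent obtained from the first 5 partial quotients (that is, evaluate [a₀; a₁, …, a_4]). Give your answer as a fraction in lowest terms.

1922/149

Start with 14.
1 + 1/(14/1) = 1 + 1/14 = 15/14
8 + 1/(15/14) = 8 + 14/15 = 134/15
1 + 1/(134/15) = 1 + 15/134 = 149/134
12 + 1/(149/134) = 12 + 134/149 = 1922/149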